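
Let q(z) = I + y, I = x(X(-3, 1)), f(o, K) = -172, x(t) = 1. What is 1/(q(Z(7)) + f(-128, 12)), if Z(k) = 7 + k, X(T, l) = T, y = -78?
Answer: -1/249 ≈ -0.0040161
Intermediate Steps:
I = 1
q(z) = -77 (q(z) = 1 - 78 = -77)
1/(q(Z(7)) + f(-128, 12)) = 1/(-77 - 172) = 1/(-249) = -1/249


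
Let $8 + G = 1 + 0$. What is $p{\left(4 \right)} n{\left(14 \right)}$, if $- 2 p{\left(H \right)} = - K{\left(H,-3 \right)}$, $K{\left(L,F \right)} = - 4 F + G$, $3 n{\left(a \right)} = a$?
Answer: $\frac{35}{3} \approx 11.667$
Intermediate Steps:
$G = -7$ ($G = -8 + \left(1 + 0\right) = -8 + 1 = -7$)
$n{\left(a \right)} = \frac{a}{3}$
$K{\left(L,F \right)} = -7 - 4 F$ ($K{\left(L,F \right)} = - 4 F - 7 = -7 - 4 F$)
$p{\left(H \right)} = \frac{5}{2}$ ($p{\left(H \right)} = - \frac{\left(-1\right) \left(-7 - -12\right)}{2} = - \frac{\left(-1\right) \left(-7 + 12\right)}{2} = - \frac{\left(-1\right) 5}{2} = \left(- \frac{1}{2}\right) \left(-5\right) = \frac{5}{2}$)
$p{\left(4 \right)} n{\left(14 \right)} = \frac{5 \cdot \frac{1}{3} \cdot 14}{2} = \frac{5}{2} \cdot \frac{14}{3} = \frac{35}{3}$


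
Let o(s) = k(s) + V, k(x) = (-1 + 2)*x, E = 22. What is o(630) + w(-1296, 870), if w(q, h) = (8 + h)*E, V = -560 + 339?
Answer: 19725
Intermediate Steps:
k(x) = x (k(x) = 1*x = x)
V = -221
w(q, h) = 176 + 22*h (w(q, h) = (8 + h)*22 = 176 + 22*h)
o(s) = -221 + s (o(s) = s - 221 = -221 + s)
o(630) + w(-1296, 870) = (-221 + 630) + (176 + 22*870) = 409 + (176 + 19140) = 409 + 19316 = 19725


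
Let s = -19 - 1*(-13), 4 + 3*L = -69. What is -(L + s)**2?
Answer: -8281/9 ≈ -920.11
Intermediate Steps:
L = -73/3 (L = -4/3 + (1/3)*(-69) = -4/3 - 23 = -73/3 ≈ -24.333)
s = -6 (s = -19 + 13 = -6)
-(L + s)**2 = -(-73/3 - 6)**2 = -(-91/3)**2 = -1*8281/9 = -8281/9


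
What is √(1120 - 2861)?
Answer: I*√1741 ≈ 41.725*I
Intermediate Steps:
√(1120 - 2861) = √(-1741) = I*√1741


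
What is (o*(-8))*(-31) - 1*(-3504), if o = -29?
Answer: -3688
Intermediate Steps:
(o*(-8))*(-31) - 1*(-3504) = -29*(-8)*(-31) - 1*(-3504) = 232*(-31) + 3504 = -7192 + 3504 = -3688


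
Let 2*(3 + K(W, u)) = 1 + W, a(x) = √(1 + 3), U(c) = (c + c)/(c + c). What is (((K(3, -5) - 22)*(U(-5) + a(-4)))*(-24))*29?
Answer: 48024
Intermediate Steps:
U(c) = 1 (U(c) = (2*c)/((2*c)) = (2*c)*(1/(2*c)) = 1)
a(x) = 2 (a(x) = √4 = 2)
K(W, u) = -5/2 + W/2 (K(W, u) = -3 + (1 + W)/2 = -3 + (½ + W/2) = -5/2 + W/2)
(((K(3, -5) - 22)*(U(-5) + a(-4)))*(-24))*29 = ((((-5/2 + (½)*3) - 22)*(1 + 2))*(-24))*29 = ((((-5/2 + 3/2) - 22)*3)*(-24))*29 = (((-1 - 22)*3)*(-24))*29 = (-23*3*(-24))*29 = -69*(-24)*29 = 1656*29 = 48024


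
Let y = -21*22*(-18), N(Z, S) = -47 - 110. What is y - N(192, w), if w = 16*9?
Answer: 8473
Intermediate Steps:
w = 144
N(Z, S) = -157
y = 8316 (y = -462*(-18) = 8316)
y - N(192, w) = 8316 - 1*(-157) = 8316 + 157 = 8473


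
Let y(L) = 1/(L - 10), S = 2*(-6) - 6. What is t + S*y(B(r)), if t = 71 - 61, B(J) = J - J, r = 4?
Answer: 59/5 ≈ 11.800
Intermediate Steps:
B(J) = 0
S = -18 (S = -12 - 6 = -18)
t = 10
y(L) = 1/(-10 + L)
t + S*y(B(r)) = 10 - 18/(-10 + 0) = 10 - 18/(-10) = 10 - 18*(-1/10) = 10 + 9/5 = 59/5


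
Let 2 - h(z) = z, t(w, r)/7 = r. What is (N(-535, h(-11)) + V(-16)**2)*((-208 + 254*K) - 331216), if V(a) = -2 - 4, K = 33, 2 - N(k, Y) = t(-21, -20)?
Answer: -57501476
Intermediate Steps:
t(w, r) = 7*r
h(z) = 2 - z
N(k, Y) = 142 (N(k, Y) = 2 - 7*(-20) = 2 - 1*(-140) = 2 + 140 = 142)
V(a) = -6
(N(-535, h(-11)) + V(-16)**2)*((-208 + 254*K) - 331216) = (142 + (-6)**2)*((-208 + 254*33) - 331216) = (142 + 36)*((-208 + 8382) - 331216) = 178*(8174 - 331216) = 178*(-323042) = -57501476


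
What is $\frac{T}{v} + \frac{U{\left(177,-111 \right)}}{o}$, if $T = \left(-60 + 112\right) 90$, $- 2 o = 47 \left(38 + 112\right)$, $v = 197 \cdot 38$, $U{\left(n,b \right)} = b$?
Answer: $\frac{2887991}{4398025} \approx 0.65666$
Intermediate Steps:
$v = 7486$
$o = -3525$ ($o = - \frac{47 \left(38 + 112\right)}{2} = - \frac{47 \cdot 150}{2} = \left(- \frac{1}{2}\right) 7050 = -3525$)
$T = 4680$ ($T = 52 \cdot 90 = 4680$)
$\frac{T}{v} + \frac{U{\left(177,-111 \right)}}{o} = \frac{4680}{7486} - \frac{111}{-3525} = 4680 \cdot \frac{1}{7486} - - \frac{37}{1175} = \frac{2340}{3743} + \frac{37}{1175} = \frac{2887991}{4398025}$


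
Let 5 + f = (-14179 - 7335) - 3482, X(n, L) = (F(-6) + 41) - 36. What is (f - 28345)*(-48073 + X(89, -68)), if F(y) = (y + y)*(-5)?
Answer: 2561034768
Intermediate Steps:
F(y) = -10*y (F(y) = (2*y)*(-5) = -10*y)
X(n, L) = 65 (X(n, L) = (-10*(-6) + 41) - 36 = (60 + 41) - 36 = 101 - 36 = 65)
f = -25001 (f = -5 + ((-14179 - 7335) - 3482) = -5 + (-21514 - 3482) = -5 - 24996 = -25001)
(f - 28345)*(-48073 + X(89, -68)) = (-25001 - 28345)*(-48073 + 65) = -53346*(-48008) = 2561034768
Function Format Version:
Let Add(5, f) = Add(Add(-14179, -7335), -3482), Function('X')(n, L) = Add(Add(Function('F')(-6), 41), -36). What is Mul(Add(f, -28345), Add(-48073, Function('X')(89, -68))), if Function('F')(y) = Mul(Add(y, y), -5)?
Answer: 2561034768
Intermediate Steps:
Function('F')(y) = Mul(-10, y) (Function('F')(y) = Mul(Mul(2, y), -5) = Mul(-10, y))
Function('X')(n, L) = 65 (Function('X')(n, L) = Add(Add(Mul(-10, -6), 41), -36) = Add(Add(60, 41), -36) = Add(101, -36) = 65)
f = -25001 (f = Add(-5, Add(Add(-14179, -7335), -3482)) = Add(-5, Add(-21514, -3482)) = Add(-5, -24996) = -25001)
Mul(Add(f, -28345), Add(-48073, Function('X')(89, -68))) = Mul(Add(-25001, -28345), Add(-48073, 65)) = Mul(-53346, -48008) = 2561034768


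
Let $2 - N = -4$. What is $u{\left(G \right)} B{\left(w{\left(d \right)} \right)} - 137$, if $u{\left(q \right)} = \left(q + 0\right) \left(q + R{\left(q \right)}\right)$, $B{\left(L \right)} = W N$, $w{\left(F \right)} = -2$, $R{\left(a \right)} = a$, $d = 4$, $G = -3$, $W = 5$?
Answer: $403$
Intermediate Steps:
$N = 6$ ($N = 2 - -4 = 2 + 4 = 6$)
$B{\left(L \right)} = 30$ ($B{\left(L \right)} = 5 \cdot 6 = 30$)
$u{\left(q \right)} = 2 q^{2}$ ($u{\left(q \right)} = \left(q + 0\right) \left(q + q\right) = q 2 q = 2 q^{2}$)
$u{\left(G \right)} B{\left(w{\left(d \right)} \right)} - 137 = 2 \left(-3\right)^{2} \cdot 30 - 137 = 2 \cdot 9 \cdot 30 - 137 = 18 \cdot 30 - 137 = 540 - 137 = 403$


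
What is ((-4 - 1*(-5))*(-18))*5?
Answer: -90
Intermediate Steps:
((-4 - 1*(-5))*(-18))*5 = ((-4 + 5)*(-18))*5 = (1*(-18))*5 = -18*5 = -90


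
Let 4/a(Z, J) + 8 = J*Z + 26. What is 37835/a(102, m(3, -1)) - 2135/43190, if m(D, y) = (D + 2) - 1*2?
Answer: 3781759529/1234 ≈ 3.0646e+6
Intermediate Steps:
m(D, y) = D (m(D, y) = (2 + D) - 2 = D)
a(Z, J) = 4/(18 + J*Z) (a(Z, J) = 4/(-8 + (J*Z + 26)) = 4/(-8 + (26 + J*Z)) = 4/(18 + J*Z))
37835/a(102, m(3, -1)) - 2135/43190 = 37835/((4/(18 + 3*102))) - 2135/43190 = 37835/((4/(18 + 306))) - 2135*1/43190 = 37835/((4/324)) - 61/1234 = 37835/((4*(1/324))) - 61/1234 = 37835/(1/81) - 61/1234 = 37835*81 - 61/1234 = 3064635 - 61/1234 = 3781759529/1234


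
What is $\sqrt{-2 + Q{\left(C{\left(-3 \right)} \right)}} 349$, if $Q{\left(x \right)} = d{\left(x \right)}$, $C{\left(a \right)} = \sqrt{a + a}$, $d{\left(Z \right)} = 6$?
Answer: $698$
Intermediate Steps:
$C{\left(a \right)} = \sqrt{2} \sqrt{a}$ ($C{\left(a \right)} = \sqrt{2 a} = \sqrt{2} \sqrt{a}$)
$Q{\left(x \right)} = 6$
$\sqrt{-2 + Q{\left(C{\left(-3 \right)} \right)}} 349 = \sqrt{-2 + 6} \cdot 349 = \sqrt{4} \cdot 349 = 2 \cdot 349 = 698$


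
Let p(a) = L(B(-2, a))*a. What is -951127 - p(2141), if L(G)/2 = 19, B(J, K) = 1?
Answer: -1032485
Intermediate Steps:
L(G) = 38 (L(G) = 2*19 = 38)
p(a) = 38*a
-951127 - p(2141) = -951127 - 38*2141 = -951127 - 1*81358 = -951127 - 81358 = -1032485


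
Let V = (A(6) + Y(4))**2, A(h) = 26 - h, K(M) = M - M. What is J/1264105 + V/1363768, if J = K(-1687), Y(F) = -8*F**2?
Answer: 1458/170471 ≈ 0.0085528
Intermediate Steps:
K(M) = 0
J = 0
V = 11664 (V = ((26 - 1*6) - 8*4**2)**2 = ((26 - 6) - 8*16)**2 = (20 - 128)**2 = (-108)**2 = 11664)
J/1264105 + V/1363768 = 0/1264105 + 11664/1363768 = 0*(1/1264105) + 11664*(1/1363768) = 0 + 1458/170471 = 1458/170471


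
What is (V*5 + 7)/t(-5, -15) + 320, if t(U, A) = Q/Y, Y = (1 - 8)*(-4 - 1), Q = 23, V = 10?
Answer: 9355/23 ≈ 406.74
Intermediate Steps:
Y = 35 (Y = -7*(-5) = 35)
t(U, A) = 23/35
(V*5 + 7)/t(-5, -15) + 320 = (10*5 + 7)/(23/35) + 320 = (50 + 7)*(35/23) + 320 = 57*(35/23) + 320 = 1995/23 + 320 = 9355/23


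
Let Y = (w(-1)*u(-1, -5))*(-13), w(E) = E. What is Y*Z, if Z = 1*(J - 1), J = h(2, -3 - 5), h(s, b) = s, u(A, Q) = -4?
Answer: -52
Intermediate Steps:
J = 2
Z = 1 (Z = 1*(2 - 1) = 1*1 = 1)
Y = -52 (Y = -1*(-4)*(-13) = 4*(-13) = -52)
Y*Z = -52*1 = -52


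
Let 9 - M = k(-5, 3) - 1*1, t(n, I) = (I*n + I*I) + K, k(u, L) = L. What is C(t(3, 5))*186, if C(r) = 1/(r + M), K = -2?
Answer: 62/15 ≈ 4.1333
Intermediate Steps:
t(n, I) = -2 + I² + I*n (t(n, I) = (I*n + I*I) - 2 = (I*n + I²) - 2 = (I² + I*n) - 2 = -2 + I² + I*n)
M = 7 (M = 9 - (3 - 1*1) = 9 - (3 - 1) = 9 - 1*2 = 9 - 2 = 7)
C(r) = 1/(7 + r) (C(r) = 1/(r + 7) = 1/(7 + r))
C(t(3, 5))*186 = 186/(7 + (-2 + 5² + 5*3)) = 186/(7 + (-2 + 25 + 15)) = 186/(7 + 38) = 186/45 = (1/45)*186 = 62/15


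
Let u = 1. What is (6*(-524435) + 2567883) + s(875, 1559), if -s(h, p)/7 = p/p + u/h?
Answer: -72341751/125 ≈ -5.7873e+5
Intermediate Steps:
s(h, p) = -7 - 7/h (s(h, p) = -7*(p/p + 1/h) = -7*(1 + 1/h) = -7 - 7/h)
(6*(-524435) + 2567883) + s(875, 1559) = (6*(-524435) + 2567883) + (-7 - 7/875) = (-3146610 + 2567883) + (-7 - 7*1/875) = -578727 + (-7 - 1/125) = -578727 - 876/125 = -72341751/125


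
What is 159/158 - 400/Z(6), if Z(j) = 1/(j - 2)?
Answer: -252641/158 ≈ -1599.0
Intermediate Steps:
Z(j) = 1/(-2 + j)
159/158 - 400/Z(6) = 159/158 - 400/(1/(-2 + 6)) = 159*(1/158) - 400/(1/4) = 159/158 - 400/¼ = 159/158 - 400*4 = 159/158 - 1600 = -252641/158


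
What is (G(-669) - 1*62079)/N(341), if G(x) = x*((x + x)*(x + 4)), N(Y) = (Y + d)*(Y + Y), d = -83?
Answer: -198439403/58652 ≈ -3383.3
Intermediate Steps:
N(Y) = 2*Y*(-83 + Y) (N(Y) = (Y - 83)*(Y + Y) = (-83 + Y)*(2*Y) = 2*Y*(-83 + Y))
G(x) = 2*x²*(4 + x) (G(x) = x*((2*x)*(4 + x)) = x*(2*x*(4 + x)) = 2*x²*(4 + x))
(G(-669) - 1*62079)/N(341) = (2*(-669)²*(4 - 669) - 1*62079)/((2*341*(-83 + 341))) = (2*447561*(-665) - 62079)/((2*341*258)) = (-595256130 - 62079)/175956 = -595318209*1/175956 = -198439403/58652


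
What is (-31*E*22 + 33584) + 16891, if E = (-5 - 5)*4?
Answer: 77755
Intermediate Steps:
E = -40 (E = -10*4 = -40)
(-31*E*22 + 33584) + 16891 = (-31*(-40)*22 + 33584) + 16891 = (1240*22 + 33584) + 16891 = (27280 + 33584) + 16891 = 60864 + 16891 = 77755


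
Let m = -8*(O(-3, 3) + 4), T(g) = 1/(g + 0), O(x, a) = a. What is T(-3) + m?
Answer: -169/3 ≈ -56.333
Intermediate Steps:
T(g) = 1/g
m = -56 (m = -8*(3 + 4) = -8*7 = -56)
T(-3) + m = 1/(-3) - 56 = -⅓ - 56 = -169/3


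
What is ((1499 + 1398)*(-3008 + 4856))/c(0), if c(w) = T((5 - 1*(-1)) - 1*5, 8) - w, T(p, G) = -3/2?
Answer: -3569104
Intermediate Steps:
T(p, G) = -3/2 (T(p, G) = -3*½ = -3/2)
c(w) = -3/2 - w
((1499 + 1398)*(-3008 + 4856))/c(0) = ((1499 + 1398)*(-3008 + 4856))/(-3/2 - 1*0) = (2897*1848)/(-3/2 + 0) = 5353656/(-3/2) = 5353656*(-⅔) = -3569104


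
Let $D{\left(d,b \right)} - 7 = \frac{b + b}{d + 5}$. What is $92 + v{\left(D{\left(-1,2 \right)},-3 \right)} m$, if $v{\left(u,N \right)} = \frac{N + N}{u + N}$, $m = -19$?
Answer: $\frac{574}{5} \approx 114.8$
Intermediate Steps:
$D{\left(d,b \right)} = 7 + \frac{2 b}{5 + d}$ ($D{\left(d,b \right)} = 7 + \frac{b + b}{d + 5} = 7 + \frac{2 b}{5 + d}$)
$v{\left(u,N \right)} = \frac{2 N}{N + u}$
$92 + v{\left(D{\left(-1,2 \right)},-3 \right)} m = 92 + 2 \left(-3\right) \frac{1}{-3 + \frac{35 + 2 \cdot 2 + 7 \left(-1\right)}{5 - 1}} \left(-19\right) = 92 + 2 \left(-3\right) \frac{1}{-3 + \frac{35 + 4 - 7}{4}} \left(-19\right) = 92 + 2 \left(-3\right) \frac{1}{-3 + \frac{1}{4} \cdot 32} \left(-19\right) = 92 + 2 \left(-3\right) \frac{1}{-3 + 8} \left(-19\right) = 92 + 2 \left(-3\right) \frac{1}{5} \left(-19\right) = 92 - - \frac{114}{5} = 92 + \frac{114}{5} = \frac{574}{5}$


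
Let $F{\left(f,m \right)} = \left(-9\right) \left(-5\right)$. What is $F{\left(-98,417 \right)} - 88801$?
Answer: $-88756$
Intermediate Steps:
$F{\left(f,m \right)} = 45$
$F{\left(-98,417 \right)} - 88801 = 45 - 88801 = -88756$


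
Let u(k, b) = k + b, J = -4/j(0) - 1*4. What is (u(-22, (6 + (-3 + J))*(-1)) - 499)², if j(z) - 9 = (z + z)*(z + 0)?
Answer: 21864976/81 ≈ 2.6994e+5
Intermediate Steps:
j(z) = 9 + 2*z² (j(z) = 9 + (z + z)*(z + 0) = 9 + (2*z)*z = 9 + 2*z²)
J = -40/9 (J = -4/(9 + 2*0²) - 1*4 = -4/(9 + 2*0) - 4 = -4/(9 + 0) - 4 = -4/9 - 4 = -40/9 ≈ -4.4444)
u(k, b) = b + k
(u(-22, (6 + (-3 + J))*(-1)) - 499)² = (((6 + (-3 - 40/9))*(-1) - 22) - 499)² = (((6 - 67/9)*(-1) - 22) - 499)² = ((-13/9*(-1) - 22) - 499)² = ((13/9 - 22) - 499)² = (-185/9 - 499)² = (-4676/9)² = 21864976/81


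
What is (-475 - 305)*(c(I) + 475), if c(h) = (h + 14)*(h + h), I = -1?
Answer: -350220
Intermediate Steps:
c(h) = 2*h*(14 + h) (c(h) = (14 + h)*(2*h) = 2*h*(14 + h))
(-475 - 305)*(c(I) + 475) = (-475 - 305)*(2*(-1)*(14 - 1) + 475) = -780*(2*(-1)*13 + 475) = -780*(-26 + 475) = -780*449 = -350220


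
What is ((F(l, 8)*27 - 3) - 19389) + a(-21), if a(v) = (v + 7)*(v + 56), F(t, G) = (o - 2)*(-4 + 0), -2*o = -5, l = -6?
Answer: -19936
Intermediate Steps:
o = 5/2 (o = -½*(-5) = 5/2 ≈ 2.5000)
F(t, G) = -2 (F(t, G) = (5/2 - 2)*(-4 + 0) = (½)*(-4) = -2)
a(v) = (7 + v)*(56 + v)
((F(l, 8)*27 - 3) - 19389) + a(-21) = ((-2*27 - 3) - 19389) + (392 + (-21)² + 63*(-21)) = ((-54 - 3) - 19389) + (392 + 441 - 1323) = (-57 - 19389) - 490 = -19446 - 490 = -19936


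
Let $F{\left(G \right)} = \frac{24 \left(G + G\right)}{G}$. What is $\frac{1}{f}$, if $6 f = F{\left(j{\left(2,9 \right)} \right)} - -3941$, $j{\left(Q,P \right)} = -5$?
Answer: $\frac{6}{3989} \approx 0.0015041$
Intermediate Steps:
$F{\left(G \right)} = 48$ ($F{\left(G \right)} = \frac{24 \cdot 2 G}{G} = \frac{48 G}{G} = 48$)
$f = \frac{3989}{6}$ ($f = \frac{48 - -3941}{6} = \frac{48 + 3941}{6} = \frac{1}{6} \cdot 3989 = \frac{3989}{6} \approx 664.83$)
$\frac{1}{f} = \frac{1}{\frac{3989}{6}} = \frac{6}{3989}$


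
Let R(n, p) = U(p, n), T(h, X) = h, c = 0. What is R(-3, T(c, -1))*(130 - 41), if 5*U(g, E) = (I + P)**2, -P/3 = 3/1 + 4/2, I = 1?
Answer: 17444/5 ≈ 3488.8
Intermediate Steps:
P = -15 (P = -3*(3/1 + 4/2) = -3*(3*1 + 4*(1/2)) = -3*(3 + 2) = -3*5 = -15)
U(g, E) = 196/5 (U(g, E) = (1 - 15)**2/5 = (1/5)*(-14)**2 = (1/5)*196 = 196/5)
R(n, p) = 196/5
R(-3, T(c, -1))*(130 - 41) = 196*(130 - 41)/5 = (196/5)*89 = 17444/5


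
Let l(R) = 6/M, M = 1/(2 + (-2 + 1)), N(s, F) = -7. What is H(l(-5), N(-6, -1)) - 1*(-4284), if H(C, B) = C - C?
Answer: 4284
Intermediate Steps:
M = 1 (M = 1/(2 - 1) = 1/1 = 1)
l(R) = 6 (l(R) = 6/1 = 6*1 = 6)
H(C, B) = 0
H(l(-5), N(-6, -1)) - 1*(-4284) = 0 - 1*(-4284) = 0 + 4284 = 4284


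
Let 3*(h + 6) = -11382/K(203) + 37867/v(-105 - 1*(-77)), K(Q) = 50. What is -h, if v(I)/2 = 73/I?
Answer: 13701743/5475 ≈ 2502.6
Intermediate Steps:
v(I) = 146/I (v(I) = 2*(73/I) = 146/I)
h = -13701743/5475 (h = -6 + (-11382/50 + 37867/((146/(-105 - 1*(-77)))))/3 = -6 + (-11382*1/50 + 37867/((146/(-105 + 77))))/3 = -6 + (-5691/25 + 37867/((146/(-28))))/3 = -6 + (-5691/25 + 37867/((146*(-1/28))))/3 = -6 + (-5691/25 + 37867/(-73/14))/3 = -6 + (-5691/25 + 37867*(-14/73))/3 = -6 + (-5691/25 - 530138/73)/3 = -6 + (1/3)*(-13668893/1825) = -6 - 13668893/5475 = -13701743/5475 ≈ -2502.6)
-h = -1*(-13701743/5475) = 13701743/5475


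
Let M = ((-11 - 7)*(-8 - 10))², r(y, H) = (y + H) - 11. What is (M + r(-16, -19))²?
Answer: 11010304900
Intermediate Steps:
r(y, H) = -11 + H + y (r(y, H) = (H + y) - 11 = -11 + H + y)
M = 104976 (M = (-18*(-18))² = 324² = 104976)
(M + r(-16, -19))² = (104976 + (-11 - 19 - 16))² = (104976 - 46)² = 104930² = 11010304900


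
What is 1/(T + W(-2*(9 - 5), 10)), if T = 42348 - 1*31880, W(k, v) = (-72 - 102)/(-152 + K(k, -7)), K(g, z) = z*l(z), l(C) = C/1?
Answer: 103/1078378 ≈ 9.5514e-5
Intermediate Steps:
l(C) = C (l(C) = C*1 = C)
K(g, z) = z² (K(g, z) = z*z = z²)
W(k, v) = 174/103 (W(k, v) = (-72 - 102)/(-152 + (-7)²) = -174/(-152 + 49) = -174/(-103) = -174*(-1/103) = 174/103)
T = 10468 (T = 42348 - 31880 = 10468)
1/(T + W(-2*(9 - 5), 10)) = 1/(10468 + 174/103) = 1/(1078378/103) = 103/1078378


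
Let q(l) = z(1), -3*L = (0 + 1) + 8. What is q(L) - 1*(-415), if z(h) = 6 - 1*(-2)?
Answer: 423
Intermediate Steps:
L = -3 (L = -((0 + 1) + 8)/3 = -(1 + 8)/3 = -1/3*9 = -3)
z(h) = 8 (z(h) = 6 + 2 = 8)
q(l) = 8
q(L) - 1*(-415) = 8 - 1*(-415) = 8 + 415 = 423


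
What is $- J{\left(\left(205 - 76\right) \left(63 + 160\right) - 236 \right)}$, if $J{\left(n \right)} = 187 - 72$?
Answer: $-115$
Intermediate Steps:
$J{\left(n \right)} = 115$
$- J{\left(\left(205 - 76\right) \left(63 + 160\right) - 236 \right)} = \left(-1\right) 115 = -115$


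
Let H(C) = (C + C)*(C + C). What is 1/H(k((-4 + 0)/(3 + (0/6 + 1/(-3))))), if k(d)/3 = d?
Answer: 1/81 ≈ 0.012346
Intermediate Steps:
k(d) = 3*d
H(C) = 4*C**2 (H(C) = (2*C)*(2*C) = 4*C**2)
1/H(k((-4 + 0)/(3 + (0/6 + 1/(-3))))) = 1/(4*(3*((-4 + 0)/(3 + (0/6 + 1/(-3)))))**2) = 1/(4*(3*(-4/(3 + (0*(1/6) + 1*(-1/3)))))**2) = 1/(4*(3*(-4/(3 + (0 - 1/3))))**2) = 1/(4*(3*(-4/(3 - 1/3)))**2) = 1/(4*(3*(-4/8/3))**2) = 1/(4*(3*(-4*3/8))**2) = 1/(4*(3*(-3/2))**2) = 1/(4*(-9/2)**2) = 1/(4*(81/4)) = 1/81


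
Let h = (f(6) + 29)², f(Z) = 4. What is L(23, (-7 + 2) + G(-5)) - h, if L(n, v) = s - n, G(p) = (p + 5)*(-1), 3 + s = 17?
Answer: -1098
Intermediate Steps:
s = 14 (s = -3 + 17 = 14)
G(p) = -5 - p (G(p) = (5 + p)*(-1) = -5 - p)
h = 1089 (h = (4 + 29)² = 33² = 1089)
L(n, v) = 14 - n
L(23, (-7 + 2) + G(-5)) - h = (14 - 1*23) - 1*1089 = (14 - 23) - 1089 = -9 - 1089 = -1098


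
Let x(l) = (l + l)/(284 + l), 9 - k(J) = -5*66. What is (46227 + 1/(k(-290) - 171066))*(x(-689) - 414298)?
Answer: -1324226309496564736/69144435 ≈ -1.9152e+10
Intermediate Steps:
k(J) = 339 (k(J) = 9 - (-5)*66 = 9 - 1*(-330) = 9 + 330 = 339)
x(l) = 2*l/(284 + l) (x(l) = (2*l)/(284 + l) = 2*l/(284 + l))
(46227 + 1/(k(-290) - 171066))*(x(-689) - 414298) = (46227 + 1/(339 - 171066))*(2*(-689)/(284 - 689) - 414298) = (46227 + 1/(-170727))*(2*(-689)/(-405) - 414298) = (46227 - 1/170727)*(2*(-689)*(-1/405) - 414298) = 7892197028*(1378/405 - 414298)/170727 = (7892197028/170727)*(-167789312/405) = -1324226309496564736/69144435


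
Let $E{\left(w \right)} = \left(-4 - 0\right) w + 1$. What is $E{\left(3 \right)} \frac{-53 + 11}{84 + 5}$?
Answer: $\frac{462}{89} \approx 5.191$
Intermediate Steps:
$E{\left(w \right)} = 1 - 4 w$ ($E{\left(w \right)} = \left(-4 + 0\right) w + 1 = - 4 w + 1 = 1 - 4 w$)
$E{\left(3 \right)} \frac{-53 + 11}{84 + 5} = \left(1 - 12\right) \frac{-53 + 11}{84 + 5} = \left(1 - 12\right) \left(- \frac{42}{89}\right) = - 11 \left(\left(-42\right) \frac{1}{89}\right) = \left(-11\right) \left(- \frac{42}{89}\right) = \frac{462}{89}$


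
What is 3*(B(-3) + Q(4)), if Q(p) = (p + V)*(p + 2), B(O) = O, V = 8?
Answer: 207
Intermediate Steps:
Q(p) = (2 + p)*(8 + p) (Q(p) = (p + 8)*(p + 2) = (8 + p)*(2 + p) = (2 + p)*(8 + p))
3*(B(-3) + Q(4)) = 3*(-3 + (16 + 4² + 10*4)) = 3*(-3 + (16 + 16 + 40)) = 3*(-3 + 72) = 3*69 = 207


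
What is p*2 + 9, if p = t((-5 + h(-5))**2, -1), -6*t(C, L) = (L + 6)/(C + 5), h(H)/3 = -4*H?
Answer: 16361/1818 ≈ 8.9995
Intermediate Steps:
h(H) = -12*H (h(H) = 3*(-4*H) = -12*H)
t(C, L) = -(6 + L)/(6*(5 + C)) (t(C, L) = -(L + 6)/(6*(C + 5)) = -(6 + L)/(6*(5 + C)))
p = -1/3636 (p = (-6 - 1*(-1))/(6*(5 + (-5 - 12*(-5))**2)) = (-6 + 1)/(6*(5 + (-5 + 60)**2)) = (1/6)*(-5)/(5 + 55**2) = (1/6)*(-5)/(5 + 3025) = (1/6)*(-5)/3030 = (1/6)*(1/3030)*(-5) = -1/3636 ≈ -0.00027503)
p*2 + 9 = -1/3636*2 + 9 = -1/1818 + 9 = 16361/1818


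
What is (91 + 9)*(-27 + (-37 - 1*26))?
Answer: -9000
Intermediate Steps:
(91 + 9)*(-27 + (-37 - 1*26)) = 100*(-27 + (-37 - 26)) = 100*(-27 - 63) = 100*(-90) = -9000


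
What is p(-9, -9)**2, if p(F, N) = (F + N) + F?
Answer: 729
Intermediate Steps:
p(F, N) = N + 2*F
p(-9, -9)**2 = (-9 + 2*(-9))**2 = (-9 - 18)**2 = (-27)**2 = 729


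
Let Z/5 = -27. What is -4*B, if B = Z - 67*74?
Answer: 20372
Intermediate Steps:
Z = -135 (Z = 5*(-27) = -135)
B = -5093 (B = -135 - 67*74 = -135 - 4958 = -5093)
-4*B = -4*(-5093) = 20372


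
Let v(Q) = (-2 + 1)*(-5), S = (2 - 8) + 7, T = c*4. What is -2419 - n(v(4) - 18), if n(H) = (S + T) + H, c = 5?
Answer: -2427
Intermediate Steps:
T = 20 (T = 5*4 = 20)
S = 1 (S = -6 + 7 = 1)
v(Q) = 5 (v(Q) = -1*(-5) = 5)
n(H) = 21 + H (n(H) = (1 + 20) + H = 21 + H)
-2419 - n(v(4) - 18) = -2419 - (21 + (5 - 18)) = -2419 - (21 - 13) = -2419 - 1*8 = -2419 - 8 = -2427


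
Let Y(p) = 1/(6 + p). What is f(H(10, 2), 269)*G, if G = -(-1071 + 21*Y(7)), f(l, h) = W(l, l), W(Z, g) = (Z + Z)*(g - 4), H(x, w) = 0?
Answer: 0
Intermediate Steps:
W(Z, g) = 2*Z*(-4 + g) (W(Z, g) = (2*Z)*(-4 + g) = 2*Z*(-4 + g))
f(l, h) = 2*l*(-4 + l)
G = 13902/13 (G = -(-1071 + 21/(6 + 7)) = -21/(1/(-51 + 1/13)) = -21/(1/(-662/13)) = -21/(-13/662) = -21*(-662/13) = 13902/13 ≈ 1069.4)
f(H(10, 2), 269)*G = (2*0*(-4 + 0))*(13902/13) = (2*0*(-4))*(13902/13) = 0*(13902/13) = 0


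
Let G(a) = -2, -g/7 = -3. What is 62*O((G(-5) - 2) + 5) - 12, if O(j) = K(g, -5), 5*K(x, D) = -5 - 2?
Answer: -494/5 ≈ -98.800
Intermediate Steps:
g = 21 (g = -7*(-3) = 21)
K(x, D) = -7/5 (K(x, D) = (-5 - 2)/5 = (1/5)*(-7) = -7/5)
O(j) = -7/5
62*O((G(-5) - 2) + 5) - 12 = 62*(-7/5) - 12 = -434/5 - 12 = -494/5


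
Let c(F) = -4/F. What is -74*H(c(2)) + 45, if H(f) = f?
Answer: 193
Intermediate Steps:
-74*H(c(2)) + 45 = -(-296)/2 + 45 = -74*(-2) + 45 = 148 + 45 = 193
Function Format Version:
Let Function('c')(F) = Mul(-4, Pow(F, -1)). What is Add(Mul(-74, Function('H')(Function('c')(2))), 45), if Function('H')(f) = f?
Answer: 193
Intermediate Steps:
Add(Mul(-74, Function('H')(Function('c')(2))), 45) = Add(Mul(-74, Mul(-4, Pow(2, -1))), 45) = Add(Mul(-74, Mul(-4, Rational(1, 2))), 45) = Add(Mul(-74, -2), 45) = Add(148, 45) = 193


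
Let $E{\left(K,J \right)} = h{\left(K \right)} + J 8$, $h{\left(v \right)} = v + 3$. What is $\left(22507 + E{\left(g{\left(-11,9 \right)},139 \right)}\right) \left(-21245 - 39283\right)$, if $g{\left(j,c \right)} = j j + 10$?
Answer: $-1437721584$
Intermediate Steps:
$h{\left(v \right)} = 3 + v$
$g{\left(j,c \right)} = 10 + j^{2}$ ($g{\left(j,c \right)} = j^{2} + 10 = 10 + j^{2}$)
$E{\left(K,J \right)} = 3 + K + 8 J$ ($E{\left(K,J \right)} = \left(3 + K\right) + J 8 = \left(3 + K\right) + 8 J = 3 + K + 8 J$)
$\left(22507 + E{\left(g{\left(-11,9 \right)},139 \right)}\right) \left(-21245 - 39283\right) = \left(22507 + \left(3 + \left(10 + \left(-11\right)^{2}\right) + 8 \cdot 139\right)\right) \left(-21245 - 39283\right) = \left(22507 + \left(3 + \left(10 + 121\right) + 1112\right)\right) \left(-60528\right) = \left(22507 + \left(3 + 131 + 1112\right)\right) \left(-60528\right) = \left(22507 + 1246\right) \left(-60528\right) = 23753 \left(-60528\right) = -1437721584$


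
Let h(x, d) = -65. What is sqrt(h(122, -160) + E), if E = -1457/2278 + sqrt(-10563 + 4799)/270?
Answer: sqrt(-689760574650 + 77839260*I*sqrt(1441))/102510 ≈ 0.017353 + 8.1019*I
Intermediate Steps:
E = -1457/2278 + I*sqrt(1441)/135 (E = -1457*1/2278 + sqrt(-5764)*(1/270) = -1457/2278 + (2*I*sqrt(1441))*(1/270) = -1457/2278 + I*sqrt(1441)/135 ≈ -0.6396 + 0.28119*I)
sqrt(h(122, -160) + E) = sqrt(-65 + (-1457/2278 + I*sqrt(1441)/135)) = sqrt(-149527/2278 + I*sqrt(1441)/135)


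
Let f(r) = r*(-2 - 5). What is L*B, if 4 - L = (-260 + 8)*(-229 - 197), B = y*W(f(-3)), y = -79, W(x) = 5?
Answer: 42402460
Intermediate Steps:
f(r) = -7*r (f(r) = r*(-7) = -7*r)
B = -395 (B = -79*5 = -395)
L = -107348 (L = 4 - (-260 + 8)*(-229 - 197) = 4 - (-252)*(-426) = 4 - 1*107352 = 4 - 107352 = -107348)
L*B = -107348*(-395) = 42402460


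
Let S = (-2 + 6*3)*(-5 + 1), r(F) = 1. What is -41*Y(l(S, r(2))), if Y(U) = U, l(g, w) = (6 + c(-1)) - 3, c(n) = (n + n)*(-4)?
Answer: -451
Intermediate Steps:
S = -64 (S = (-2 + 18)*(-4) = 16*(-4) = -64)
c(n) = -8*n (c(n) = (2*n)*(-4) = -8*n)
l(g, w) = 11 (l(g, w) = (6 - 8*(-1)) - 3 = (6 + 8) - 3 = 14 - 3 = 11)
-41*Y(l(S, r(2))) = -41*11 = -451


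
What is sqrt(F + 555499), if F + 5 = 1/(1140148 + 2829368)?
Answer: sqrt(2188237693377382995)/1984758 ≈ 745.31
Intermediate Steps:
F = -19847579/3969516 (F = -5 + 1/(1140148 + 2829368) = -5 + 1/3969516 = -19847579/3969516 ≈ -5.0000)
sqrt(F + 555499) = sqrt(-19847579/3969516 + 555499) = sqrt(2205042320905/3969516) = sqrt(2188237693377382995)/1984758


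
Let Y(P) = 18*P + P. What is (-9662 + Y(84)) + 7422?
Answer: -644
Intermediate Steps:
Y(P) = 19*P
(-9662 + Y(84)) + 7422 = (-9662 + 19*84) + 7422 = (-9662 + 1596) + 7422 = -8066 + 7422 = -644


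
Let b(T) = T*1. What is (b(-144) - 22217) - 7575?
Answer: -29936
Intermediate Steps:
b(T) = T
(b(-144) - 22217) - 7575 = (-144 - 22217) - 7575 = -22361 - 7575 = -29936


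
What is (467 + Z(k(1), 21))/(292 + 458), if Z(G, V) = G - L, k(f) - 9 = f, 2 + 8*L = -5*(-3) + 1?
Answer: 1901/3000 ≈ 0.63367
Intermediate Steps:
L = 7/4 (L = -1/4 + (-5*(-3) + 1)/8 = -1/4 + (15 + 1)/8 = -1/4 + (1/8)*16 = -1/4 + 2 = 7/4 ≈ 1.7500)
k(f) = 9 + f
Z(G, V) = -7/4 + G (Z(G, V) = G - 1*7/4 = G - 7/4 = -7/4 + G)
(467 + Z(k(1), 21))/(292 + 458) = (467 + (-7/4 + (9 + 1)))/(292 + 458) = (467 + (-7/4 + 10))/750 = (467 + 33/4)*(1/750) = (1901/4)*(1/750) = 1901/3000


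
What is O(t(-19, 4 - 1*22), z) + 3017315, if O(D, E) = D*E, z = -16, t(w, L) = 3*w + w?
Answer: 3018531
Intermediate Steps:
t(w, L) = 4*w
O(t(-19, 4 - 1*22), z) + 3017315 = (4*(-19))*(-16) + 3017315 = -76*(-16) + 3017315 = 1216 + 3017315 = 3018531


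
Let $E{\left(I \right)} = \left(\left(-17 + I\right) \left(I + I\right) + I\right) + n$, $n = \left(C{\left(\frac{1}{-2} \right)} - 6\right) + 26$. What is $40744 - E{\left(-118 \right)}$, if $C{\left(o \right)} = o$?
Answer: $\frac{17965}{2} \approx 8982.5$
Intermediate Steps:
$n = \frac{39}{2}$ ($n = \left(\frac{1}{-2} - 6\right) + 26 = \left(- \frac{1}{2} - 6\right) + 26 = - \frac{13}{2} + 26 = \frac{39}{2} \approx 19.5$)
$E{\left(I \right)} = \frac{39}{2} + I + 2 I \left(-17 + I\right)$ ($E{\left(I \right)} = \left(\left(-17 + I\right) \left(I + I\right) + I\right) + \frac{39}{2} = \left(\left(-17 + I\right) 2 I + I\right) + \frac{39}{2} = \left(2 I \left(-17 + I\right) + I\right) + \frac{39}{2} = \left(I + 2 I \left(-17 + I\right)\right) + \frac{39}{2} = \frac{39}{2} + I + 2 I \left(-17 + I\right)$)
$40744 - E{\left(-118 \right)} = 40744 - \left(\frac{39}{2} - -3894 + 2 \left(-118\right)^{2}\right) = 40744 - \left(\frac{39}{2} + 3894 + 2 \cdot 13924\right) = 40744 - \left(\frac{39}{2} + 3894 + 27848\right) = 40744 - \frac{63523}{2} = \frac{17965}{2}$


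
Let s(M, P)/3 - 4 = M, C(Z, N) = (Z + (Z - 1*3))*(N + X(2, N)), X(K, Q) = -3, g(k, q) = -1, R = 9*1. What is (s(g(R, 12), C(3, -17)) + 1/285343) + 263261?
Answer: 75122251611/285343 ≈ 2.6327e+5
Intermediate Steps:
R = 9
C(Z, N) = (-3 + N)*(-3 + 2*Z) (C(Z, N) = (Z + (Z - 1*3))*(N - 3) = (Z + (Z - 3))*(-3 + N) = (Z + (-3 + Z))*(-3 + N) = (-3 + 2*Z)*(-3 + N) = (-3 + N)*(-3 + 2*Z))
s(M, P) = 12 + 3*M
(s(g(R, 12), C(3, -17)) + 1/285343) + 263261 = ((12 + 3*(-1)) + 1/285343) + 263261 = ((12 - 3) + 1/285343) + 263261 = (9 + 1/285343) + 263261 = 2568088/285343 + 263261 = 75122251611/285343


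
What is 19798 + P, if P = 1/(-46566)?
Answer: 921913667/46566 ≈ 19798.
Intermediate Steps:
P = -1/46566 ≈ -2.1475e-5
19798 + P = 19798 - 1/46566 = 921913667/46566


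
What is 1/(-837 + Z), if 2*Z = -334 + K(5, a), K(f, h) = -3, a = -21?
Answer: -2/2011 ≈ -0.00099453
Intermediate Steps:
Z = -337/2 (Z = (-334 - 3)/2 = (½)*(-337) = -337/2 ≈ -168.50)
1/(-837 + Z) = 1/(-837 - 337/2) = 1/(-2011/2) = -2/2011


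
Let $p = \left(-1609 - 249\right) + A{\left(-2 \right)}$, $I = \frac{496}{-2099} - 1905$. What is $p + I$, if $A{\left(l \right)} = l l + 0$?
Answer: $- \frac{7890637}{2099} \approx -3759.2$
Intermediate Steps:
$I = - \frac{3999091}{2099}$ ($I = 496 \left(- \frac{1}{2099}\right) - 1905 = - \frac{496}{2099} - 1905 = - \frac{3999091}{2099} \approx -1905.2$)
$A{\left(l \right)} = l^{2}$ ($A{\left(l \right)} = l^{2} + 0 = l^{2}$)
$p = -1854$ ($p = \left(-1609 - 249\right) + \left(-2\right)^{2} = -1858 + 4 = -1854$)
$p + I = -1854 - \frac{3999091}{2099} = - \frac{7890637}{2099}$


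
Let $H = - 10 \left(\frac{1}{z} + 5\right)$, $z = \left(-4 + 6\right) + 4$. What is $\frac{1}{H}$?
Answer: $- \frac{3}{155} \approx -0.019355$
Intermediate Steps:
$z = 6$ ($z = 2 + 4 = 6$)
$H = - \frac{155}{3}$ ($H = - 10 \left(\frac{1}{6} + 5\right) = \left(-10\right) \frac{31}{6} = - \frac{155}{3} \approx -51.667$)
$\frac{1}{H} = \frac{1}{- \frac{155}{3}} = - \frac{3}{155}$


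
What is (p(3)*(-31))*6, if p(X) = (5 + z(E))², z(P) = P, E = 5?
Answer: -18600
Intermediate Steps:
p(X) = 100 (p(X) = (5 + 5)² = 10² = 100)
(p(3)*(-31))*6 = (100*(-31))*6 = -3100*6 = -18600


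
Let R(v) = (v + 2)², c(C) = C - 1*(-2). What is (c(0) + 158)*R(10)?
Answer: 23040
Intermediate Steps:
c(C) = 2 + C (c(C) = C + 2 = 2 + C)
R(v) = (2 + v)²
(c(0) + 158)*R(10) = ((2 + 0) + 158)*(2 + 10)² = (2 + 158)*12² = 160*144 = 23040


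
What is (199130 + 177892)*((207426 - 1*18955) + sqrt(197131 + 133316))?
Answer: 71057713362 + 377022*sqrt(330447) ≈ 7.1274e+10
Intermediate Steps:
(199130 + 177892)*((207426 - 1*18955) + sqrt(197131 + 133316)) = 377022*((207426 - 18955) + sqrt(330447)) = 377022*(188471 + sqrt(330447)) = 71057713362 + 377022*sqrt(330447)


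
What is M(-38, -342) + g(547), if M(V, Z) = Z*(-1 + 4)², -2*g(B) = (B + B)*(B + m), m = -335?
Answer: -119042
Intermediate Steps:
g(B) = -B*(-335 + B) (g(B) = -(B + B)*(B - 335)/2 = -2*B*(-335 + B)/2 = -B*(-335 + B))
M(V, Z) = 9*Z (M(V, Z) = Z*3² = Z*9 = 9*Z)
M(-38, -342) + g(547) = 9*(-342) + 547*(335 - 1*547) = -3078 + 547*(335 - 547) = -3078 + 547*(-212) = -3078 - 115964 = -119042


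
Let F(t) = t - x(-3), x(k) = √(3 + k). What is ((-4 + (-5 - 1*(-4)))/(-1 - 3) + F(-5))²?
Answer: 225/16 ≈ 14.063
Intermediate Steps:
F(t) = t (F(t) = t - √(3 - 3) = t - √0 = t - 1*0 = t + 0 = t)
((-4 + (-5 - 1*(-4)))/(-1 - 3) + F(-5))² = ((-4 + (-5 - 1*(-4)))/(-1 - 3) - 5)² = ((-4 + (-5 + 4))/(-4) - 5)² = ((-4 - 1)*(-¼) - 5)² = (-5*(-¼) - 5)² = (5/4 - 5)² = (-15/4)² = 225/16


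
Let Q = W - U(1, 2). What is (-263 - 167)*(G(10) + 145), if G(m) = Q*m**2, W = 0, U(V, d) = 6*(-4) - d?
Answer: -1180350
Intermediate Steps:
U(V, d) = -24 - d
Q = 26 (Q = 0 - (-24 - 1*2) = 0 - (-24 - 2) = 0 - 1*(-26) = 0 + 26 = 26)
G(m) = 26*m**2
(-263 - 167)*(G(10) + 145) = (-263 - 167)*(26*10**2 + 145) = -430*(26*100 + 145) = -430*(2600 + 145) = -430*2745 = -1180350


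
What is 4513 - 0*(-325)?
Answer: 4513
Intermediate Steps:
4513 - 0*(-325) = 4513 - 1*0 = 4513 + 0 = 4513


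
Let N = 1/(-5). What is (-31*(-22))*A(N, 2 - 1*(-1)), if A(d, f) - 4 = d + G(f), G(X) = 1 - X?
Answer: 6138/5 ≈ 1227.6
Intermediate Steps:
N = -⅕ (N = 1*(-⅕) = -⅕ ≈ -0.20000)
A(d, f) = 5 + d - f (A(d, f) = 4 + (d + (1 - f)) = 4 + (1 + d - f) = 5 + d - f)
(-31*(-22))*A(N, 2 - 1*(-1)) = (-31*(-22))*(5 - ⅕ - (2 - 1*(-1))) = 682*(5 - ⅕ - (2 + 1)) = 682*(5 - ⅕ - 1*3) = 682*(5 - ⅕ - 3) = 682*(9/5) = 6138/5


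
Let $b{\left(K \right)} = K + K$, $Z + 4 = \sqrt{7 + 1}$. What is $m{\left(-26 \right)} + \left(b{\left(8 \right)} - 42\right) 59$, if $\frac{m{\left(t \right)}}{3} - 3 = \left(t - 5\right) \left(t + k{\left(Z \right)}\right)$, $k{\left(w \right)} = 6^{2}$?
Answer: $-2455$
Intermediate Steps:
$Z = -4 + 2 \sqrt{2}$ ($Z = -4 + \sqrt{7 + 1} = -4 + \sqrt{8} = -4 + 2 \sqrt{2} \approx -1.1716$)
$b{\left(K \right)} = 2 K$
$k{\left(w \right)} = 36$
$m{\left(t \right)} = 9 + 3 \left(-5 + t\right) \left(36 + t\right)$ ($m{\left(t \right)} = 9 + 3 \left(t - 5\right) \left(t + 36\right) = 9 + 3 \left(-5 + t\right) \left(36 + t\right)$)
$m{\left(-26 \right)} + \left(b{\left(8 \right)} - 42\right) 59 = \left(-531 + 3 \left(-26\right)^{2} + 93 \left(-26\right)\right) + \left(2 \cdot 8 - 42\right) 59 = \left(-531 + 3 \cdot 676 - 2418\right) + \left(16 - 42\right) 59 = \left(-531 + 2028 - 2418\right) - 1534 = -921 - 1534 = -2455$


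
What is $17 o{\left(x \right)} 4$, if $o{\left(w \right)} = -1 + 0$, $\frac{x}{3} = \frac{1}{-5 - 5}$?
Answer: $-68$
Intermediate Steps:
$x = - \frac{3}{10}$ ($x = \frac{3}{-5 - 5} = \frac{3}{-10} = 3 \left(- \frac{1}{10}\right) = - \frac{3}{10} \approx -0.3$)
$o{\left(w \right)} = -1$
$17 o{\left(x \right)} 4 = 17 \left(-1\right) 4 = \left(-17\right) 4 = -68$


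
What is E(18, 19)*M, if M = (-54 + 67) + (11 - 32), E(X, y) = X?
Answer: -144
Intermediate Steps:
M = -8 (M = 13 - 21 = -8)
E(18, 19)*M = 18*(-8) = -144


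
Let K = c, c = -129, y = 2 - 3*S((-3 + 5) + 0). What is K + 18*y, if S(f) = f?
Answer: -201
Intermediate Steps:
y = -4 (y = 2 - 3*((-3 + 5) + 0) = 2 - 3*(2 + 0) = 2 - 3*2 = 2 - 6 = -4)
K = -129
K + 18*y = -129 + 18*(-4) = -129 - 72 = -201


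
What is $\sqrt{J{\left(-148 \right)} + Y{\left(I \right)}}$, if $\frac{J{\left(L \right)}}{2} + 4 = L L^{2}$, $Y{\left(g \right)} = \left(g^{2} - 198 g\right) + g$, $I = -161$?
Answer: $i \sqrt{6425954} \approx 2534.9 i$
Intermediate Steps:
$Y{\left(g \right)} = g^{2} - 197 g$
$J{\left(L \right)} = -8 + 2 L^{3}$ ($J{\left(L \right)} = -8 + 2 L L^{2} = -8 + 2 L^{3}$)
$\sqrt{J{\left(-148 \right)} + Y{\left(I \right)}} = \sqrt{\left(-8 + 2 \left(-148\right)^{3}\right) - 161 \left(-197 - 161\right)} = \sqrt{\left(-8 + 2 \left(-3241792\right)\right) - -57638} = \sqrt{\left(-8 - 6483584\right) + 57638} = \sqrt{-6483592 + 57638} = \sqrt{-6425954} = i \sqrt{6425954}$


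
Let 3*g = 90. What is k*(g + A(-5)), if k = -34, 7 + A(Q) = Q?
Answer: -612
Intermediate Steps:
A(Q) = -7 + Q
g = 30 (g = (⅓)*90 = 30)
k*(g + A(-5)) = -34*(30 + (-7 - 5)) = -34*(30 - 12) = -34*18 = -612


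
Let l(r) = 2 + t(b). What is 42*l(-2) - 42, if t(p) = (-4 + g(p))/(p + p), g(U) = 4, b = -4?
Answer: 42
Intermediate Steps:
t(p) = 0 (t(p) = (-4 + 4)/(p + p) = 0/((2*p)) = 0*(1/(2*p)) = 0)
l(r) = 2 (l(r) = 2 + 0 = 2)
42*l(-2) - 42 = 42*2 - 42 = 84 - 42 = 42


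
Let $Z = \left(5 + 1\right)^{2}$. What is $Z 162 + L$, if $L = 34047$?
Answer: $39879$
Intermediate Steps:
$Z = 36$ ($Z = 6^{2} = 36$)
$Z 162 + L = 36 \cdot 162 + 34047 = 5832 + 34047 = 39879$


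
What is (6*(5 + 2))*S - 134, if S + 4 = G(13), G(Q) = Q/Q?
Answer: -260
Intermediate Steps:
G(Q) = 1
S = -3 (S = -4 + 1 = -3)
(6*(5 + 2))*S - 134 = (6*(5 + 2))*(-3) - 134 = (6*7)*(-3) - 134 = 42*(-3) - 134 = -126 - 134 = -260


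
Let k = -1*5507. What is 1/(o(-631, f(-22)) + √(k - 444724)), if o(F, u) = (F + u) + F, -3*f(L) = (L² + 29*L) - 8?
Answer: -1208/1909495 - I*√450231/1909495 ≈ -0.00063263 - 0.0003514*I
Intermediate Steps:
f(L) = 8/3 - 29*L/3 - L²/3 (f(L) = -((L² + 29*L) - 8)/3 = -(-8 + L² + 29*L)/3 = 8/3 - 29*L/3 - L²/3)
o(F, u) = u + 2*F
k = -5507
1/(o(-631, f(-22)) + √(k - 444724)) = 1/(((8/3 - 29/3*(-22) - ⅓*(-22)²) + 2*(-631)) + √(-5507 - 444724)) = 1/(((8/3 + 638/3 - ⅓*484) - 1262) + √(-450231)) = 1/(((8/3 + 638/3 - 484/3) - 1262) + I*√450231) = 1/((54 - 1262) + I*√450231) = 1/(-1208 + I*√450231)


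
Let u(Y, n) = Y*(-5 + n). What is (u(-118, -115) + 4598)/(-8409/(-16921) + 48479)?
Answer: 158702059/410160784 ≈ 0.38693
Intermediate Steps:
(u(-118, -115) + 4598)/(-8409/(-16921) + 48479) = (-118*(-5 - 115) + 4598)/(-8409/(-16921) + 48479) = (-118*(-120) + 4598)/(-8409*(-1/16921) + 48479) = (14160 + 4598)/(8409/16921 + 48479) = 18758/(820321568/16921) = 18758*(16921/820321568) = 158702059/410160784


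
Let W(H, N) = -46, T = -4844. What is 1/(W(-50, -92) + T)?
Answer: -1/4890 ≈ -0.00020450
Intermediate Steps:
1/(W(-50, -92) + T) = 1/(-46 - 4844) = 1/(-4890) = -1/4890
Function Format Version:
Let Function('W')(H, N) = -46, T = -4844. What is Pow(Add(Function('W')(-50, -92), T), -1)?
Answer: Rational(-1, 4890) ≈ -0.00020450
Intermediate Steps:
Pow(Add(Function('W')(-50, -92), T), -1) = Pow(Add(-46, -4844), -1) = Pow(-4890, -1) = Rational(-1, 4890)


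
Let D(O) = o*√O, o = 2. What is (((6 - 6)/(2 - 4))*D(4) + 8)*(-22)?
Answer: -176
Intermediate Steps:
D(O) = 2*√O
(((6 - 6)/(2 - 4))*D(4) + 8)*(-22) = (((6 - 6)/(2 - 4))*(2*√4) + 8)*(-22) = ((0/(-2))*(2*2) + 8)*(-22) = ((0*(-½))*4 + 8)*(-22) = (0*4 + 8)*(-22) = (0 + 8)*(-22) = 8*(-22) = -176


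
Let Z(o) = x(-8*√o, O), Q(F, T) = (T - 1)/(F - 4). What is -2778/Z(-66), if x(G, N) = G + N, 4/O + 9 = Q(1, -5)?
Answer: 9723/25874 - 68061*I*√66/12937 ≈ 0.37578 - 42.74*I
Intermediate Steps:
Q(F, T) = (-1 + T)/(-4 + F)
O = -4/7 (O = 4/(-9 + (-1 - 5)/(-4 + 1)) = 4/(-9 - 6/(-3)) = 4/(-9 - ⅓*(-6)) = 4/(-9 + 2) = 4/(-7) = 4*(-⅐) = -4/7 ≈ -0.57143)
Z(o) = -4/7 - 8*√o (Z(o) = -8*√o - 4/7 = -4/7 - 8*√o)
-2778/Z(-66) = -2778/(-4/7 - 8*I*√66)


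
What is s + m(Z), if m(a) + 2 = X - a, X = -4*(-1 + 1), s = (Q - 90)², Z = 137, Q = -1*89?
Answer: 31902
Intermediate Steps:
Q = -89
s = 32041 (s = (-89 - 90)² = (-179)² = 32041)
X = 0 (X = -4*0 = 0)
m(a) = -2 - a (m(a) = -2 + (0 - a) = -2 - a)
s + m(Z) = 32041 + (-2 - 1*137) = 32041 + (-2 - 137) = 32041 - 139 = 31902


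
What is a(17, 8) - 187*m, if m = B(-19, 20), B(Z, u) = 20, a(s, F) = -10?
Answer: -3750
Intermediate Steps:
m = 20
a(17, 8) - 187*m = -10 - 187*20 = -10 - 3740 = -3750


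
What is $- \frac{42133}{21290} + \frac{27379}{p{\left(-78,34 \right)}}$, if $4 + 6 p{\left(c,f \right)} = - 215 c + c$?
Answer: $\frac{698569489}{88821880} \approx 7.8648$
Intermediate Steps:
$p{\left(c,f \right)} = - \frac{2}{3} - \frac{107 c}{3}$ ($p{\left(c,f \right)} = - \frac{2}{3} + \frac{- 215 c + c}{6} = - \frac{2}{3} + \frac{\left(-214\right) c}{6} = - \frac{2}{3} - \frac{107 c}{3}$)
$- \frac{42133}{21290} + \frac{27379}{p{\left(-78,34 \right)}} = - \frac{42133}{21290} + \frac{27379}{- \frac{2}{3} - -2782} = \left(-42133\right) \frac{1}{21290} + \frac{27379}{- \frac{2}{3} + 2782} = - \frac{42133}{21290} + \frac{27379}{\frac{8344}{3}} = - \frac{42133}{21290} + 27379 \cdot \frac{3}{8344} = - \frac{42133}{21290} + \frac{82137}{8344} = \frac{698569489}{88821880}$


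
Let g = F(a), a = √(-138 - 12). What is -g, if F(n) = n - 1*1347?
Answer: 1347 - 5*I*√6 ≈ 1347.0 - 12.247*I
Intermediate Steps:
a = 5*I*√6 (a = √(-150) = 5*I*√6 ≈ 12.247*I)
F(n) = -1347 + n (F(n) = n - 1347 = -1347 + n)
g = -1347 + 5*I*√6 ≈ -1347.0 + 12.247*I
-g = -(-1347 + 5*I*√6) = 1347 - 5*I*√6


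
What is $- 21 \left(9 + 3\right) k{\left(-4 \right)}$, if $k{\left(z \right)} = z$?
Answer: $1008$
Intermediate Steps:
$- 21 \left(9 + 3\right) k{\left(-4 \right)} = - 21 \left(9 + 3\right) \left(-4\right) = \left(-21\right) 12 \left(-4\right) = \left(-252\right) \left(-4\right) = 1008$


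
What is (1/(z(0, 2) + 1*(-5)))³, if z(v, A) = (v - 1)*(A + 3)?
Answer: -1/1000 ≈ -0.0010000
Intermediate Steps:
z(v, A) = (-1 + v)*(3 + A)
(1/(z(0, 2) + 1*(-5)))³ = (1/((-3 - 1*2 + 3*0 + 2*0) + 1*(-5)))³ = (1/((-3 - 2 + 0 + 0) - 5))³ = (1/(-5 - 5))³ = (1/(-10))³ = (-⅒)³ = -1/1000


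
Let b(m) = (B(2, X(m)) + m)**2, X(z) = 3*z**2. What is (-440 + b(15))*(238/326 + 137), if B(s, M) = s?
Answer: -3389950/163 ≈ -20797.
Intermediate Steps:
b(m) = (2 + m)**2
(-440 + b(15))*(238/326 + 137) = (-440 + (2 + 15)**2)*(238/326 + 137) = (-440 + 17**2)*(238*(1/326) + 137) = (-440 + 289)*(119/163 + 137) = -151*22450/163 = -3389950/163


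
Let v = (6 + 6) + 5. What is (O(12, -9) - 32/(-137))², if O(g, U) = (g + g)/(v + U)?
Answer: 196249/18769 ≈ 10.456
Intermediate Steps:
v = 17 (v = 12 + 5 = 17)
O(g, U) = 2*g/(17 + U) (O(g, U) = (g + g)/(17 + U) = (2*g)/(17 + U) = 2*g/(17 + U))
(O(12, -9) - 32/(-137))² = (2*12/(17 - 9) - 32/(-137))² = (2*12/8 - 32*(-1/137))² = (2*12*(⅛) + 32/137)² = (3 + 32/137)² = (443/137)² = 196249/18769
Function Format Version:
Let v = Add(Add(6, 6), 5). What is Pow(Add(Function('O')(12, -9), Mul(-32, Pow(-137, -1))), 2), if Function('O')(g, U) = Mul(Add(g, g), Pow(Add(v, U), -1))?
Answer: Rational(196249, 18769) ≈ 10.456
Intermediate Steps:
v = 17 (v = Add(12, 5) = 17)
Function('O')(g, U) = Mul(2, g, Pow(Add(17, U), -1)) (Function('O')(g, U) = Mul(Add(g, g), Pow(Add(17, U), -1)) = Mul(Mul(2, g), Pow(Add(17, U), -1)) = Mul(2, g, Pow(Add(17, U), -1)))
Pow(Add(Function('O')(12, -9), Mul(-32, Pow(-137, -1))), 2) = Pow(Add(Mul(2, 12, Pow(Add(17, -9), -1)), Mul(-32, Pow(-137, -1))), 2) = Pow(Add(Mul(2, 12, Pow(8, -1)), Mul(-32, Rational(-1, 137))), 2) = Pow(Add(Mul(2, 12, Rational(1, 8)), Rational(32, 137)), 2) = Pow(Add(3, Rational(32, 137)), 2) = Pow(Rational(443, 137), 2) = Rational(196249, 18769)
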